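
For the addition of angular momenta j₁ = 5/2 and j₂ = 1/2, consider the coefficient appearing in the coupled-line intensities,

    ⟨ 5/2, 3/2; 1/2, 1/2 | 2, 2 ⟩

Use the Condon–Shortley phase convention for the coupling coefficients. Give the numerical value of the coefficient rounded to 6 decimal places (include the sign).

−√(1/6) ≈ -0.408248

√[5·1!4!0!/6! · 4!1!1!0!4!0!] = √(96)
  +(−1)^1/∏(1,0,0,0,4,0)! = -1/24  (running -1/24)
⟨..|..⟩ = √(96)·(-1/24) = -0.408248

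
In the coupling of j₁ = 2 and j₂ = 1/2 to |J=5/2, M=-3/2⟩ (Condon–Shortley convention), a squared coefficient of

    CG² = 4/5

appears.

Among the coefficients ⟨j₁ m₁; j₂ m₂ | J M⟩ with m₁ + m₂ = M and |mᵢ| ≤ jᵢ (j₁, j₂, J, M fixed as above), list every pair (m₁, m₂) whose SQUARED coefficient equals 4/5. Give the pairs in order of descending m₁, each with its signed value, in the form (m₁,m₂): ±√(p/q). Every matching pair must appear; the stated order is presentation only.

(-1,-1/2): +√(4/5)

Admissible pairs with m₁+m₂ = M = -3/2: (-2,1/2), (-1,-1/2)
  (m₁,m₂)=(-1,-1/2): CG² = 4/5, CG = +√(4/5)   ← matches the target
  (m₁,m₂)=(-2,1/2): CG² = 1/5, CG = +√(1/5)
Pairs with CG² = 4/5: (-1,-1/2): +√(4/5)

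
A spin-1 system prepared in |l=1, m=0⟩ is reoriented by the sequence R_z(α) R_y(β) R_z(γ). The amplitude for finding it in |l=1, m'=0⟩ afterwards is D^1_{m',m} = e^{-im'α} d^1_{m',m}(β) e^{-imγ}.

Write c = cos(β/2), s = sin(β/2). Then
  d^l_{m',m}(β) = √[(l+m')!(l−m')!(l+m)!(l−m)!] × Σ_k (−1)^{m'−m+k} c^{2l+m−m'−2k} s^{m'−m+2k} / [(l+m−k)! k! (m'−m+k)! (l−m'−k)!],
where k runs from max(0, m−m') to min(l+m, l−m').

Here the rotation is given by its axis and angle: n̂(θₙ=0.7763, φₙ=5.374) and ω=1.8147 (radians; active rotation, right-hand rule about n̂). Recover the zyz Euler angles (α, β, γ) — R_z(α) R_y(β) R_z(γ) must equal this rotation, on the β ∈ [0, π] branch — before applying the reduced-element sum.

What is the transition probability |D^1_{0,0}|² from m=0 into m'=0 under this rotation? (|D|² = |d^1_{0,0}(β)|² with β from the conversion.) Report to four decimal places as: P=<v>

P=0.1525

Axis–angle → zyz. n̂ = (sinθₙcosφₙ, sinθₙsinφₙ, cosθₙ) = (+0.430468, -0.552811, +0.713511), ω = 1.8147.
R = I cosω + sinω [n̂]ₓ + (1−cosω) n̂n̂ᵀ gives
  R = [-0.011441, -0.987827, -0.155133; +0.396958, +0.137907, -0.907417; +0.917765, -0.071963, +0.390548]
β = atan2(√(R₁₃²+R₂₃²), R₃₃) = 1.169569; α = atan2(R₂₃, R₁₃) mod 2π = 4.543065; γ = atan2(R₃₂, −R₃₁) mod 2π = 3.219843
First d^1_{0,0}(β=1.1696), then the phase factors e^{-i(0)α} and e^{-i(0)γ}:
c=cos(1.169569/2)=0.833831, s=sin(1.169569/2)=0.552020; N=√[1·1·1·1]=1.000000
k: max(0,(0)−(0))=0 … min(1+(0),1−(0))=1
  k=0: (−1)^0·1.0000/(1)·0.8338^2·0.5520^0 = +0.695274
  k=1: (−1)^1·1.0000/(1)·0.8338^0·0.5520^2 = -0.304726
d^1_{0,0}(1.1696) = +0.695274 -0.304726 = +0.390548
|D^1_{0,0}|² = |d^1_{0,0}(β)|² = (+0.390548)² = 0.152528 (the z-rotation phases have unit modulus)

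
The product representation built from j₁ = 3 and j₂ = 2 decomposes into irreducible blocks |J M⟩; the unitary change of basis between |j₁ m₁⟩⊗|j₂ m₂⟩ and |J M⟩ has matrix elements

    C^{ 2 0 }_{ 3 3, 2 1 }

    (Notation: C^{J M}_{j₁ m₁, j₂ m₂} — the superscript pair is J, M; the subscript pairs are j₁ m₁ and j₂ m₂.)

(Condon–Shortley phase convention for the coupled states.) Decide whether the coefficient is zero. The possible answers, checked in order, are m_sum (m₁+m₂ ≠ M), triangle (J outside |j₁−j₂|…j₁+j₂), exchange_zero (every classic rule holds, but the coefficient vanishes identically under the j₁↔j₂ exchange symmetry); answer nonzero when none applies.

m_sum

m-sum: m₁+m₂ = 3+1 = 4, M = 0  ✗ ⇒ coefficient is 0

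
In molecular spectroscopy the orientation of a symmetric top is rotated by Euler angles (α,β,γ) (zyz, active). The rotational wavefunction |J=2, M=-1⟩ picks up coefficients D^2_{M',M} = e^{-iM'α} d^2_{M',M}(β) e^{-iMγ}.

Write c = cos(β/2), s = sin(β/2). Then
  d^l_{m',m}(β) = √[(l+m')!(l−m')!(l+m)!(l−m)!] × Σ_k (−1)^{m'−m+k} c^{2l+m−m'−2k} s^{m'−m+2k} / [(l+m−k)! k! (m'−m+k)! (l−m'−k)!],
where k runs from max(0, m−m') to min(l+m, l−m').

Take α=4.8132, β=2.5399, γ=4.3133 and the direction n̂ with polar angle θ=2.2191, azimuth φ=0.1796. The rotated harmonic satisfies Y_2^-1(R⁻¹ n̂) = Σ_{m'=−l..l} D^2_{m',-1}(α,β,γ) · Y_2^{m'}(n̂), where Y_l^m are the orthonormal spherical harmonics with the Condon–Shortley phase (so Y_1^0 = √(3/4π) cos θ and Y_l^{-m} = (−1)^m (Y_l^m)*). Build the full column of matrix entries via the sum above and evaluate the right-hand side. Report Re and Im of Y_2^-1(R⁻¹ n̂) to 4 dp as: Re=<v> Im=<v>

Re=-0.3161 Im=-0.0192

Need the full column D^2_{m',-1} for m'=−2..2 at α=4.8132, β=2.5399, γ=4.3133.
cos(β/2)=0.296329, sin(β/2)=0.955086
d^2_{-2,-1}: single k=1 term ⇒ +0.049704;  D = +0.009751+0.048738i
d^2_{-1,-1}: k∈[0..1] ⇒ +0.007711 -0.240300 = -0.232589;  D = +0.222319-0.068352i
d^2_{0,-1}: k∈[0..1] ⇒ -0.060875 +0.632378 = +0.571503;  D = -0.222074-0.526592i
d^2_{1,-1}: k∈[0..1] ⇒ +0.240300 -0.832089 = -0.591790;  D = -0.519373+0.283667i
d^2_{2,-1}: single k=0 term ⇒ -0.516334;  D = -0.291847-0.425942i
Y_2^{m'}(θ=2.2191,φ=0.1796) and Σ D·Y over m':
  (+0.0098+0.0487i)·(+0.2298-0.0863i)  (+0.2223-0.0684i)·(-0.3659+0.0664i)  (-0.2221-0.5266i)·(+0.0296+0.0000i)  (-0.5194+0.2837i)·(+0.3659+0.0664i)  (-0.2918-0.4259i)·(+0.2298+0.0863i)
Y_2^-1(R⁻¹ n̂) = -0.316097-0.019218i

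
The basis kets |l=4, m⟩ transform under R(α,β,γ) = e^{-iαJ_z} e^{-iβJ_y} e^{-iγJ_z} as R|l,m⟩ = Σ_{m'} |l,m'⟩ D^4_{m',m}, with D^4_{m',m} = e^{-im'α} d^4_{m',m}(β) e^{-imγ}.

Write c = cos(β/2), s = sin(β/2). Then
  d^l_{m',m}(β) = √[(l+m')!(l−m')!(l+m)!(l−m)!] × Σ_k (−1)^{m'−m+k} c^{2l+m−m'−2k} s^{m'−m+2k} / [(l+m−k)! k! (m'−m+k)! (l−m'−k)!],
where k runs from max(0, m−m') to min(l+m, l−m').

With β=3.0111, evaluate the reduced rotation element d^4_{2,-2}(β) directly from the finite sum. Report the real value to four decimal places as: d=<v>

d^4_{2,-2}(β=3.0111) via the finite sum:
Half-angle: c=0.065200, s=0.997872. N=√(720·2·2·720)=1440.000000
Admissible k: 0..2 (factorial args all ≥0)
  k=0: (−1)^4·1440.0000/(96)·0.0652^4·0.9979^4 = +0.000269
  k=1: (−1)^5·1440.0000/(120)·0.0652^2·0.9979^6 = -0.050365
  k=2: (−1)^6·1440.0000/(1440)·0.0652^0·0.9979^8 = +0.983104
d^4_{2,-2}(3.0111) = +0.000269 -0.050365 +0.983104 = +0.933008

d=0.9330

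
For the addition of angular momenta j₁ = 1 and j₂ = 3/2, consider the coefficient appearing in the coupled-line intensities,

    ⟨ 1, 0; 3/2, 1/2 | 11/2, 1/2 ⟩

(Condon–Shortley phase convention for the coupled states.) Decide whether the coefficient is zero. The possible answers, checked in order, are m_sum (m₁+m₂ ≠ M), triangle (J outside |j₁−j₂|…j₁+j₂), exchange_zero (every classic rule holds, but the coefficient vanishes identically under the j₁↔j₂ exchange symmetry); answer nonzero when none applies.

m-sum: m₁+m₂ = 0+1/2 = 1/2, M = 1/2  ✓
triangle: need |j₁−j₂| ≤ J ≤ j₁+j₂, i.e. J ∈ [1/2, 5/2]; J = 11/2 is outside ✗ ⇒ coefficient is 0

triangle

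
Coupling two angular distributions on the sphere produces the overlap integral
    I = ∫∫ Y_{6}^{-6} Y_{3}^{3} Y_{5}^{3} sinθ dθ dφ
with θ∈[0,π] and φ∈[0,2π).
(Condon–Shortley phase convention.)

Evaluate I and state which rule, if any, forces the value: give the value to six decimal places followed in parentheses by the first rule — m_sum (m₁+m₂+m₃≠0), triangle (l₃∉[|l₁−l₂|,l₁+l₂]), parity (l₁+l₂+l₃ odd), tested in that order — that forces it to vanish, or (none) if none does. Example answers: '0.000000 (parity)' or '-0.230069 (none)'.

m-sum 0 ✓  L=14 even ✓  3≤5≤9 ✓
Π(2lᵢ+1) = 13×7×11 = 1001
triangle coeff Δ(6,3,5) = 1/675675
Σ_t [1,3]: t=1:−1/8640 t=2:+1/2304 t=3:−1/8640 = 7/34560
(3j)²=7/429 [(6 3 5; 0 0 0)], sign=-1
Σ_t [4,4]: t=4:+1/1935360 = 1/1935360
(3j)²=1/91 [(6 3 5; -6 3 3)], sign=+1
⇒ 4πI² = 7/39
I = (-1)√(7/39/(4π)) = -0.11951207
No selection rule forces the value: the integral is nonzero (none).

-0.119512 (none)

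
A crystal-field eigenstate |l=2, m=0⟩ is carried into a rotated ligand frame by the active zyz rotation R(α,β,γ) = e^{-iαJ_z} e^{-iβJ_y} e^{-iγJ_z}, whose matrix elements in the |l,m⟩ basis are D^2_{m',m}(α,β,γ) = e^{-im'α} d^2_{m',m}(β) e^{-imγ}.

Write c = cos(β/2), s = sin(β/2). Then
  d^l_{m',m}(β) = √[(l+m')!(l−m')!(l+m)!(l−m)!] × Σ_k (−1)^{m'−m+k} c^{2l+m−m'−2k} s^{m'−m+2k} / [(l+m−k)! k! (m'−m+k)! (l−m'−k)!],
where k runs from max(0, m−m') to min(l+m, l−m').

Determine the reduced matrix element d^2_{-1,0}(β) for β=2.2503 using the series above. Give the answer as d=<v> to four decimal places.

d^2_{-1,0}(β=2.2503) via the finite sum:
Half-angle: c=0.431041, s=0.902332. N=√(1·6·2·2)=4.898979
The bounds max(0,m−m')=1 and min(l+m,l−m')=2 give 2 terms
  k=1: (−1)^0·4.8990/(2)·0.4310^3·0.9023^1 = +0.177010
  k=2: (−1)^1·4.8990/(2)·0.4310^1·0.9023^3 = -0.775700
d^2_{-1,0}(2.2503) = +0.177010 -0.775700 = -0.598690

d=-0.5987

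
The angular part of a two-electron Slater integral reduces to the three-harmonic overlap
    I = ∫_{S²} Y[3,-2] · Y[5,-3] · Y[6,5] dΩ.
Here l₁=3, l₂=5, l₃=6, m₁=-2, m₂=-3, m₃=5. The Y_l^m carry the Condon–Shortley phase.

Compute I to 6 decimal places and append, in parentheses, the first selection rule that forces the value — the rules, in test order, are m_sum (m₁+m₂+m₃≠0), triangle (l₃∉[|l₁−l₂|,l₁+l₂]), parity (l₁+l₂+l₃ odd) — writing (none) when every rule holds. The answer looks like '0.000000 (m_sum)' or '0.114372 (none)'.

m-sum 0 ✓  L=14 even ✓  2≤6≤8 ✓
Π(2lᵢ+1) = 7×11×13 = 1001
triangle coeff Δ(3,5,6) = 1/675675
Σ_t [0,2]: t=0:+1/8640 t=1:−1/2304 t=2:+1/8640 = -7/34560
(3j)²=7/429 [(3 5 6; 0 0 0)], sign=-1
Σ_t [1,2]: t=1:−1/120960 t=2:+1/483840 = -1/161280
(3j)²=2/91 [(3 5 6; -2 -3 5)], sign=+1
⇒ 4πI² = 14/39
I = (-1)√(14/39/(4π)) = -0.16901560
No selection rule forces the value: the integral is nonzero (none).

-0.169016 (none)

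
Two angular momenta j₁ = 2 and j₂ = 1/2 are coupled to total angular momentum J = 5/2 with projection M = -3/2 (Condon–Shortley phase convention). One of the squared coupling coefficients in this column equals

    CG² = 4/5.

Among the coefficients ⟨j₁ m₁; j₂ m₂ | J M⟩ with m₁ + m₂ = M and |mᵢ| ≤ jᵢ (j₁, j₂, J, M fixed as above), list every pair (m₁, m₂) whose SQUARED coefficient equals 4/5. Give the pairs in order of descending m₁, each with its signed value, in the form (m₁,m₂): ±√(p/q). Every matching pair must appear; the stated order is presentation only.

(-1,-1/2): +√(4/5)

Admissible pairs with m₁+m₂ = M = -3/2: (-2,1/2), (-1,-1/2)
  (m₁,m₂)=(-1,-1/2): CG² = 4/5, CG = +√(4/5)   ← matches the target
  (m₁,m₂)=(-2,1/2): CG² = 1/5, CG = +√(1/5)
Pairs with CG² = 4/5: (-1,-1/2): +√(4/5)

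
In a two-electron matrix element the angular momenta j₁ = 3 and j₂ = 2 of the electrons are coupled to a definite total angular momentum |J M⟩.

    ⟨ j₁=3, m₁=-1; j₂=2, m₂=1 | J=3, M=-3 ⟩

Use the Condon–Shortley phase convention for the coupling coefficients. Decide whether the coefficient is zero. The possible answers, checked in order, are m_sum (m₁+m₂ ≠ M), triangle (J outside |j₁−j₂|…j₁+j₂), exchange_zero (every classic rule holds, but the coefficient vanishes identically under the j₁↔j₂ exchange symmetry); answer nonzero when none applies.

m_sum

m-sum: m₁+m₂ = -1+1 = 0, M = -3  ✗ ⇒ coefficient is 0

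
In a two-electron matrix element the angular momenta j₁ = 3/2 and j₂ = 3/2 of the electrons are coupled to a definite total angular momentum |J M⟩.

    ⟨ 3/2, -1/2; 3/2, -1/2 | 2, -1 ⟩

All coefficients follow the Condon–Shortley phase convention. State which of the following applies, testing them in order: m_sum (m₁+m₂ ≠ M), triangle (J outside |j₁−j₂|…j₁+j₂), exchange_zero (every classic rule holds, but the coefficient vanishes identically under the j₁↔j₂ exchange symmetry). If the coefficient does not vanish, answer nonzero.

m-sum: m₁+m₂ = -1/2+(-1/2) = -1, M = -1  ✓
triangle: |j₁−j₂| = 0 ≤ J = 2 ≤ j₁+j₂ = 3  ✓
exchange: j₁=j₂ and m₁=m₂, and (−1)^(j₁+j₂−J) = (−1)^1 = −1 forces ⟨j₁m₁;j₂m₂|JM⟩ = −⟨j₂m₂;j₁m₁|JM⟩ = −⟨j₁m₁;j₂m₂|JM⟩ ⇒ the coefficient vanishes identically
Racah sum check: Σ_k collapses to 0 ⇒ CG = 0

exchange_zero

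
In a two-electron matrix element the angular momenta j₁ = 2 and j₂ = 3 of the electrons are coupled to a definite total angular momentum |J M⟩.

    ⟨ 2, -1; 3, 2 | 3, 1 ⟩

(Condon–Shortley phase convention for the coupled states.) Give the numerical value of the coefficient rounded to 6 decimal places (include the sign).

j₁+j₂−J=2  J+j₁−j₂=2  J−j₁+j₂=4  j₁+j₂+J+1=9
(j₁±m₁, j₂±m₂, J±M) = (1,3,5,1,4,2)
P² = 64
sum k=1..2:
  [1] −1/48 = -1/48
  [2] +1/12 = 1/12
S = 1/16
C² = P²·S² = 1/4 ; C = +0.500000

+0.500000  (= +√(1/4))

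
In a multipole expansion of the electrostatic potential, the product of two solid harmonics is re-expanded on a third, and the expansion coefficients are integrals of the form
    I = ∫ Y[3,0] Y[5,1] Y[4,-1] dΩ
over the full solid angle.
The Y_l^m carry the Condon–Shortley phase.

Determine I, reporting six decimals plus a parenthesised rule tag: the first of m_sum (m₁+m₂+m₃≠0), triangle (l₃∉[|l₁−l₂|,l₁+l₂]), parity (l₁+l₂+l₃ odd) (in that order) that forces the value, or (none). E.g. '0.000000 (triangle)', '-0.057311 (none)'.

Rules hold: Σm=0, L=12 even, 2≤4≤8.
N = 7·11·9 = 693
Δ = 4!·2!·6!/13! = 1/180180
Racah Σ t=1..3: t=1:−1/576 t=2:+1/144 t=3:−1/576 = 1/288
⇒ 3j(3 5 4; 0 0 0)² = 20/1001, sgn +1
Racah Σ t=1..3: t=1:−1/1440 t=2:+1/192 t=3:−1/432 = 19/8640
⇒ 3j(3 5 4; 0 1 -1)² = 361/30030, sgn -1
4πI² = N·(3j₀)²·(3jₘ)² = 2166/13013
I = -1·√(0.166449/4π) = -0.11508947
No selection rule forces the value: the integral is nonzero (none).

-0.115089 (none)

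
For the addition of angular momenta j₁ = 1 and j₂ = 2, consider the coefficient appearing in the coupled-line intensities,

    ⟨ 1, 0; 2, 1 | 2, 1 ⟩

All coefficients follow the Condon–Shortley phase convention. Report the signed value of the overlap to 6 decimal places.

−√(1/6) ≈ -0.408248

triangle: 1!*1!*3!/6! = 6/720
(j±m)!: 1!*1!*3!*1!*3!*1! = 36
prefactor² = (2J+1)*Δ*N² = 3/2
  k=0: +1/(0!*1!*1!*3!*0!*0!) = 1/6
  k=1: −1/(1!*0!*0!*2!*1!*1!) = -1/2
Σ = -1/3  ⇒  CG² = 3/2*(-1/3)² = 1/6
CG = −√(1/6) = -0.408248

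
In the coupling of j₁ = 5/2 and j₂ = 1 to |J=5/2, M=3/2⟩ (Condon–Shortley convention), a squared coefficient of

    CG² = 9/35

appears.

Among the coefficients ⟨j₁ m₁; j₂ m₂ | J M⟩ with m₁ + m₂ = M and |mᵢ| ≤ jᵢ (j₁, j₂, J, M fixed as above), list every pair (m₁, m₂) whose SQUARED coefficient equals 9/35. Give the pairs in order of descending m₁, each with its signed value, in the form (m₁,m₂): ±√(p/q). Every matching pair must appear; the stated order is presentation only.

(3/2,0): +√(9/35)

Admissible pairs with m₁+m₂ = M = 3/2: (1/2,1), (3/2,0), (5/2,-1)
  (m₁,m₂)=(5/2,-1): CG² = 2/7, CG = +√(2/7)
  (m₁,m₂)=(3/2,0): CG² = 9/35, CG = +√(9/35)   ← matches the target
  (m₁,m₂)=(1/2,1): CG² = 16/35, CG = −√(16/35)
Pairs with CG² = 9/35: (3/2,0): +√(9/35)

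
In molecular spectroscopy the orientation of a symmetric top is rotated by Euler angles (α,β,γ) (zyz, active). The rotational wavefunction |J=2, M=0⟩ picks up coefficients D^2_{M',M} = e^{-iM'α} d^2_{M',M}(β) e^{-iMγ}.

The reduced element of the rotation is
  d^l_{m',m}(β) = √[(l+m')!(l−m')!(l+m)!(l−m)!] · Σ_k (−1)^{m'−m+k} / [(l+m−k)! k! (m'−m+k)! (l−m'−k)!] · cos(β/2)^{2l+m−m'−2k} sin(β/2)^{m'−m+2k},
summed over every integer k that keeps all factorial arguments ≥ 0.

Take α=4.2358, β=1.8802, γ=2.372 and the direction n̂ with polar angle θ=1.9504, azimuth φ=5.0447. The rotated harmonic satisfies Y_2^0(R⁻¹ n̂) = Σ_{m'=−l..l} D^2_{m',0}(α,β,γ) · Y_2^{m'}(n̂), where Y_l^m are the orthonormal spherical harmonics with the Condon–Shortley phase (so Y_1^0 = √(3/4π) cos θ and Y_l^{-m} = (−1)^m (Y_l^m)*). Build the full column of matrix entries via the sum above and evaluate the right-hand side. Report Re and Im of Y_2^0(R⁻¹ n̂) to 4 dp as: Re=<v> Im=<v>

Need the full column D^2_{m',0} for m'=−2..2 at α=4.2358, β=1.8802, γ=2.3720.
cos(β/2)=0.589707, sin(β/2)=0.807617
d^2_{-2,0}: single k=2 term ⇒ +0.555597;  D = -0.321743+0.452956i
d^2_{-1,0}: k∈[1..2] ⇒ +0.405686 -0.760902 = -0.355215;  D = +0.162955+0.315632i
d^2_{0,0}: k∈[0..2] ⇒ +0.120933 -0.907285 +0.425424 = -0.360928;  D = -0.360928+0.000000i
d^2_{1,0}: k∈[0..1] ⇒ -0.405686 +0.760902 = +0.355215;  D = -0.162955+0.315632i
d^2_{2,0}: single k=0 term ⇒ +0.555597;  D = -0.321743-0.452956i
Y_2^{m'}(θ=1.9504,φ=5.0447) and Σ D·Y over m':
  (-0.3217+0.4530i)·(-0.2623+0.2055i)  (+0.1630+0.3156i)·(-0.0867-0.2513i)  (-0.3609+0.0000i)·(-0.1855+0.0000i)  (-0.1630+0.3156i)·(+0.0867-0.2513i)  (-0.3217-0.4530i)·(-0.2623-0.2055i)
Y_2^0(R⁻¹ n̂) = +0.179938-0.000000i

Re=0.1799 Im=0.0000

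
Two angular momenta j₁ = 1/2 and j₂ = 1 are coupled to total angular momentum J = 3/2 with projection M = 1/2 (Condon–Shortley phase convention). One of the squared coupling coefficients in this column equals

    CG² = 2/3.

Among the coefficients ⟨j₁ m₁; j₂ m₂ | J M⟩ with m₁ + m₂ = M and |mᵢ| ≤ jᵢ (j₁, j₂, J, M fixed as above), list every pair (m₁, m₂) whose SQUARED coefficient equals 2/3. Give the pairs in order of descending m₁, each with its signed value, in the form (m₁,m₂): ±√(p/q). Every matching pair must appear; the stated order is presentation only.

(1/2,0): +√(2/3)

Admissible pairs with m₁+m₂ = M = 1/2: (-1/2,1), (1/2,0)
  (m₁,m₂)=(1/2,0): CG² = 2/3, CG = +√(2/3)   ← matches the target
  (m₁,m₂)=(-1/2,1): CG² = 1/3, CG = +√(1/3)
Pairs with CG² = 2/3: (1/2,0): +√(2/3)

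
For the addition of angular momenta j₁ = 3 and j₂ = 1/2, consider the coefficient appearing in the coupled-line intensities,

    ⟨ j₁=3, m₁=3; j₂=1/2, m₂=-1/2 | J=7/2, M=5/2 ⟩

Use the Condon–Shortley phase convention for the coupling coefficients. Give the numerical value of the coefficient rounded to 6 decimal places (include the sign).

j₁+j₂−J=0  J+j₁−j₂=6  J−j₁+j₂=1  j₁+j₂+J+1=8
(j₁±m₁, j₂±m₂, J±M) = (6,0,0,1,6,1)
P² = 518400/7
sum k=0..0:
  [0] +1/720 = 1/720
S = 1/720
C² = P²·S² = 1/7 ; C = +0.377964

+0.377964  (= +√(1/7))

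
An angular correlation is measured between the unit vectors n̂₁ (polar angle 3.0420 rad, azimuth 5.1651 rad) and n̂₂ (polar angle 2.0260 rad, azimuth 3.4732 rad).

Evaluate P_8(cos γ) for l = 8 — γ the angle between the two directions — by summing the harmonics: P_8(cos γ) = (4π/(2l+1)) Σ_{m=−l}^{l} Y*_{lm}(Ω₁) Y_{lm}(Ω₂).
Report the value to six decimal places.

Term-by-term m-sum for l=8 (normalisation 4π/17 = 0.739198):
  m=-8: Y*=-0.000000-0.000000i  Y=-0.192738-0.102491i  product +0.000000+0.000000i
  m=-7: Y*=-0.000000+0.000000i  Y=-0.291482-0.312600i  product +0.000000-0.000000i
  m=-6: Y*=+0.000005-0.000002i  Y=-0.152653-0.342893i  product -0.000001-0.000001i
  m=-5: Y*=-0.000072-0.000060i  Y=+0.001833+0.020959i  product +0.000001-0.000002i
  m=-4: Y*=-0.000306+0.001252i  Y=-0.085068+0.341157i  product -0.000401-0.000211i
  m=-3: Y*=+0.012935-0.002793i  Y=-0.086145+0.132646i  product -0.000744+0.001956i
  m=-2: Y*=-0.059623-0.075977i  Y=+0.219118-0.171190i  product -0.026071-0.006441i
  m=-1: Y*=-0.196500+0.403986i  Y=+0.206739-0.071185i  product -0.011867+0.097508i
  m=+0: Y*=+0.964455-0.000000i  Y=-0.248946+0.000000i  product -0.240098+0.000000i
  m=+1: Y*=+0.196500+0.403986i  Y=-0.206739-0.071185i  product -0.011867-0.097508i
  m=+2: Y*=-0.059623+0.075977i  Y=+0.219118+0.171190i  product -0.026071+0.006441i
  m=+3: Y*=-0.012935-0.002793i  Y=+0.086145+0.132646i  product -0.000744-0.001956i
  m=+4: Y*=-0.000306-0.001252i  Y=-0.085068-0.341157i  product -0.000401+0.000211i
  m=+5: Y*=+0.000072-0.000060i  Y=-0.001833+0.020959i  product +0.000001+0.000002i
  m=+6: Y*=+0.000005+0.000002i  Y=-0.152653+0.342893i  product -0.000001+0.000001i
  m=+7: Y*=+0.000000+0.000000i  Y=+0.291482-0.312600i  product +0.000000+0.000000i
  m=+8: Y*=-0.000000+0.000000i  Y=-0.192738+0.102491i  product +0.000000-0.000000i
Σ over m = -0.318263-0.000000i; ×(4π/17) → -0.235259-0.000000i. Real part: -0.235259

-0.235259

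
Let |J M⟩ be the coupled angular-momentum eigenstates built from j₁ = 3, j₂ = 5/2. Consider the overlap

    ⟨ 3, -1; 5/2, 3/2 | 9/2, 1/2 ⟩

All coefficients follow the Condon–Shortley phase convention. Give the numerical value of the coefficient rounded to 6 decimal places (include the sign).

-0.594588

√[10·1!5!4!/11! · 2!4!4!1!5!4!] = √(184320/77)
  +(−1)^0/∏(0,1,4,4,1,0)! = 1/576  (running 1/576)
  +(−1)^1/∏(1,0,3,3,2,1)! = -1/72  (running -7/576)
⟨..|..⟩ = √(184320/77)·(-7/576) = -0.594588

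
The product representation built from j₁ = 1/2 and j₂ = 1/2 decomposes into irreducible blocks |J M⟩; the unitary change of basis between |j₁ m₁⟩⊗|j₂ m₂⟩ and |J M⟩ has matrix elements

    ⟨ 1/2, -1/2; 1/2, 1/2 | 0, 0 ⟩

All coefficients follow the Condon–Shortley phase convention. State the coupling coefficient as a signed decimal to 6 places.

triangle: 1!*0!*0!/2! = 1/2
(j±m)!: 0!*1!*1!*0!*0!*0! = 1
prefactor² = (2J+1)*Δ*N² = 1/2
  k=1: −1/(1!*0!*0!*0!*0!*0!) = -1
Σ = -1  ⇒  CG² = 1/2*(-1)² = 1/2
CG = −√(1/2) = -0.707107

-0.707107  (= −√(1/2))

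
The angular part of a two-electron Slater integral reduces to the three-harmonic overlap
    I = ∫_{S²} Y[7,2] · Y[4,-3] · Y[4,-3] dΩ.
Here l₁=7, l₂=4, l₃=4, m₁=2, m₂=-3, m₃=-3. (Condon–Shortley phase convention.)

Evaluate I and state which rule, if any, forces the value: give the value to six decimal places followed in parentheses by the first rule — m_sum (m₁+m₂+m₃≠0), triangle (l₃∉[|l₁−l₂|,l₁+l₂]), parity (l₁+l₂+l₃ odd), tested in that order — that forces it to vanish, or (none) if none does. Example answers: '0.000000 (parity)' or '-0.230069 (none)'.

0.000000 (m_sum)

Σmᵢ = -4 ≠ 0, so the φ-integral vanishes; I = 0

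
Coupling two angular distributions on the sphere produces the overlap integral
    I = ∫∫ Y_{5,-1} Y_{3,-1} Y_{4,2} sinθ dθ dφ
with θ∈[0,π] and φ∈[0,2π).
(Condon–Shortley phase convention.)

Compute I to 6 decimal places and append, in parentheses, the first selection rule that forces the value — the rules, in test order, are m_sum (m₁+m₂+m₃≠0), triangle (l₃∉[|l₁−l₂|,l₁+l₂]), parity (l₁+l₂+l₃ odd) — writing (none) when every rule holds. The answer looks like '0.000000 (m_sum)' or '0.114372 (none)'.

Checks pass: Σm=0; 12 even; l₃=4∈[2,8].
(2·5+1)(2·3+1)(2·4+1) = 693
Δ: 4! 6! 2! / 13! → 1/180180
sum: t=1:−1/576 t=2:+1/144 t=3:−1/576 = 1/288
3j²(5 3 4; 0 0 0) = Δ·Π!·Σ² = 20/1001  (sign +1)
sum: t=0:+1/34560 t=1:−1/720 t=2:+1/384 = 43/34560
3j²(5 3 4; -1 -1 2) = Δ·Π!·Σ² = 1849/180180  (sign +1)
combine: 4πI² = 693·20/1001·1849/180180 = 1849/13013
take √, sign +1: I = 0.10633465
No selection rule forces the value: the integral is nonzero (none).

0.106335 (none)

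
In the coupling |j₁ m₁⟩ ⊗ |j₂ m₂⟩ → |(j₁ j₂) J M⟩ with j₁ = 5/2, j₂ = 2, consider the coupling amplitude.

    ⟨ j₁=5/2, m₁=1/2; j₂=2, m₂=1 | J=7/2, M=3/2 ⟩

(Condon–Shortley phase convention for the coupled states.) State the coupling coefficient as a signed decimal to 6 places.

−√(2/21) = -0.308607

triangle: 1!·4!·3!/9! = 144/362880
(j±m)!: 3!·2!·3!·1!·5!·2! = 17280
prefactor² = (2J+1)·Δ·N² = 384/7
  k=0: +1/(0!·1!·2!·3!·2!·0!) = 1/24
  k=1: −1/(1!·0!·1!·2!·3!·1!) = -1/12
Σ = -1/24  ⇒  CG² = 384/7·(-1/24)² = 2/21
CG = −√(2/21) = -0.308607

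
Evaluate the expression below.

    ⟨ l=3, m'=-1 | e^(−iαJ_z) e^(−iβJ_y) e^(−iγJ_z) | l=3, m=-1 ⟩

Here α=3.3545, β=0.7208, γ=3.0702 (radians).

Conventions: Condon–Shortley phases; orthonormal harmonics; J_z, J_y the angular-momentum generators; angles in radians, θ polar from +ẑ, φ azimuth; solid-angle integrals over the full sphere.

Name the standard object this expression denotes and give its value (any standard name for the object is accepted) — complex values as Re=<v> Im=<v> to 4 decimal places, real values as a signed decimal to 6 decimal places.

This is a Wigner D-matrix element — the rotation-matrix element ⟨l m'| R(α,β,γ) |l m⟩ in the angular-momentum basis.
First d^3_{-1,-1}(β=0.7208), then the phase factors e^{-i(-1)α} and e^{-i(-1)γ}:
Half-angle: c=0.935756, s=0.352649. N=√(2·24·2·24)=48.000000
The bounds max(0,m−m')=0 and min(l+m,l−m')=2 give 3 terms
  k=0: (−1)^0·48.0000/(48)·0.9358^6·0.3526^0 = +0.671391
  k=1: (−1)^1·48.0000/(6)·0.9358^4·0.3526^2 = -0.762824
  k=2: (−1)^2·48.0000/(8)·0.9358^2·0.3526^4 = +0.081254
d^3_{-1,-1}(0.7208) = +0.671391 -0.762824 +0.081254 = -0.010179
Phases: e^{-i·(-1)·3.3545}=-0.977421-0.211302i, e^{-i·(-1)·3.0702}=-0.997453+0.071332i ⇒ D=-0.010078-0.001436i

Wigner D-matrix element, Re=-0.0101 Im=-0.0014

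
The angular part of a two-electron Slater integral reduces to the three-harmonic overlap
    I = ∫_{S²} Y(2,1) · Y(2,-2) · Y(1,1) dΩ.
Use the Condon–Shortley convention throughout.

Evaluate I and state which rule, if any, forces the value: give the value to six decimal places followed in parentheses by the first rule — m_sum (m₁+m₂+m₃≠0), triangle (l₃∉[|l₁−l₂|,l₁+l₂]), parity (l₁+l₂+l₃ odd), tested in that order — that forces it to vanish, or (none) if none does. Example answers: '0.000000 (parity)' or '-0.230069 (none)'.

0.000000 (parity)

l₁+l₂+l₃=5 is odd: 3j(l;000)=0 ⇒ I=0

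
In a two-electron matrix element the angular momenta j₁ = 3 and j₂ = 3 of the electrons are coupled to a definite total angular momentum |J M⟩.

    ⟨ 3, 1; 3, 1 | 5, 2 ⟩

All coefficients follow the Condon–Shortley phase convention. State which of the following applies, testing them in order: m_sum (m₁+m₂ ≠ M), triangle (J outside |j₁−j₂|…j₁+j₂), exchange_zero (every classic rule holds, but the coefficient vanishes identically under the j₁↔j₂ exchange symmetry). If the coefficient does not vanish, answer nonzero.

exchange_zero

m-sum: m₁+m₂ = 1+1 = 2, M = 2  ✓
triangle: |j₁−j₂| = 0 ≤ J = 5 ≤ j₁+j₂ = 6  ✓
exchange: j₁=j₂ and m₁=m₂, and (−1)^(j₁+j₂−J) = (−1)^1 = −1 forces ⟨j₁m₁;j₂m₂|JM⟩ = −⟨j₂m₂;j₁m₁|JM⟩ = −⟨j₁m₁;j₂m₂|JM⟩ ⇒ the coefficient vanishes identically
Racah sum check: Σ_k collapses to 0 ⇒ CG = 0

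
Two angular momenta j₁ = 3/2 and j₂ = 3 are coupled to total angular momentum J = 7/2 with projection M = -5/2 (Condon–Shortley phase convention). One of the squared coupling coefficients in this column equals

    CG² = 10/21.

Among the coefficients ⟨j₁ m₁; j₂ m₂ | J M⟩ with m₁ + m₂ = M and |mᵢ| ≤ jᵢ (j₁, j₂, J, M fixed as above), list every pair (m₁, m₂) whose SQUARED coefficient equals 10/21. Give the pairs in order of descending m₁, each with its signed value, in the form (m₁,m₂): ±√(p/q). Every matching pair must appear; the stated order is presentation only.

Admissible pairs with m₁+m₂ = M = -5/2: (-3/2,-1), (-1/2,-2), (1/2,-3)
  (m₁,m₂)=(1/2,-3): CG² = 8/21, CG = +√(8/21)
  (m₁,m₂)=(-1/2,-2): CG² = 1/7, CG = +√(1/7)
  (m₁,m₂)=(-3/2,-1): CG² = 10/21, CG = −√(10/21)   ← matches the target
Pairs with CG² = 10/21: (-3/2,-1): −√(10/21)

(-3/2,-1): −√(10/21)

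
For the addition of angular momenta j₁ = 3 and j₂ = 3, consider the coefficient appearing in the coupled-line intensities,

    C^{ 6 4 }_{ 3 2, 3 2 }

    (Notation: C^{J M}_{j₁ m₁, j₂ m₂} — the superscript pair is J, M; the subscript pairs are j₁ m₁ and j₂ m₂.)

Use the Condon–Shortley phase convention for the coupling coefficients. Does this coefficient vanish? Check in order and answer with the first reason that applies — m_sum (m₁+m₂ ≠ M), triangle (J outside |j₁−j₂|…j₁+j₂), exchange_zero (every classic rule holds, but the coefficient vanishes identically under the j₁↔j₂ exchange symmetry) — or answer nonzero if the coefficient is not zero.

m-sum: m₁+m₂ = 2+2 = 4, M = 4  ✓
triangle: |j₁−j₂| = 0 ≤ J = 6 ≤ j₁+j₂ = 6  ✓
exchange: j₁=j₂, m₁=m₂ with (−1)^(j₁+j₂−J) = (−1)^0 = +1 — symmetry imposes no zero
value check: CG = +√(6/11) = +0.738549 ≠ 0

nonzero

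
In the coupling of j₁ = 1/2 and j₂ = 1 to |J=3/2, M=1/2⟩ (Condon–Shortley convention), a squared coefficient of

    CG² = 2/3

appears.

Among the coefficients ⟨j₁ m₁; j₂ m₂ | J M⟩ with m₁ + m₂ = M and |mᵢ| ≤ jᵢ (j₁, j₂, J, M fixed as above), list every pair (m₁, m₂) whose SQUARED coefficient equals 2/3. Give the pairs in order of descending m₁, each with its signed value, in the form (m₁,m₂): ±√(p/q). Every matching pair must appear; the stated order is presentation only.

(1/2,0): +√(2/3)

Admissible pairs with m₁+m₂ = M = 1/2: (-1/2,1), (1/2,0)
  (m₁,m₂)=(1/2,0): CG² = 2/3, CG = +√(2/3)   ← matches the target
  (m₁,m₂)=(-1/2,1): CG² = 1/3, CG = +√(1/3)
Pairs with CG² = 2/3: (1/2,0): +√(2/3)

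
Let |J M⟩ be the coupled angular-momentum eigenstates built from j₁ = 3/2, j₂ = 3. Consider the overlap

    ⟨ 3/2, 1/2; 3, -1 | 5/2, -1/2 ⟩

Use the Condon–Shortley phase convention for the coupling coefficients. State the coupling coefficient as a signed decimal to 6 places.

√[6·2!1!4!/8! · 2!1!2!4!2!3!] = √(288/35)
  +(−1)^0/∏(0,2,1,2,0,2)! = 1/8  (running 1/8)
  +(−1)^1/∏(1,1,0,1,1,3)! = -1/6  (running -1/24)
⟨..|..⟩ = √(288/35)·(-1/24) = -0.119523

−√(1/70) = -0.119523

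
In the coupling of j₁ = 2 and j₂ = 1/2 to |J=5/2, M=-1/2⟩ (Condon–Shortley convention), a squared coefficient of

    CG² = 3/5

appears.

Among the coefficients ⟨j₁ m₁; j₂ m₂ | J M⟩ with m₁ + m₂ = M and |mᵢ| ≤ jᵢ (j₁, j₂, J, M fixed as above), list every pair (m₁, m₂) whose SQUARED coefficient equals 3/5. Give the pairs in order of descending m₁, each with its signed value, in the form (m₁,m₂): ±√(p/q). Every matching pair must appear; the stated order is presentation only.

(0,-1/2): +√(3/5)

Admissible pairs with m₁+m₂ = M = -1/2: (-1,1/2), (0,-1/2)
  (m₁,m₂)=(0,-1/2): CG² = 3/5, CG = +√(3/5)   ← matches the target
  (m₁,m₂)=(-1,1/2): CG² = 2/5, CG = +√(2/5)
Pairs with CG² = 3/5: (0,-1/2): +√(3/5)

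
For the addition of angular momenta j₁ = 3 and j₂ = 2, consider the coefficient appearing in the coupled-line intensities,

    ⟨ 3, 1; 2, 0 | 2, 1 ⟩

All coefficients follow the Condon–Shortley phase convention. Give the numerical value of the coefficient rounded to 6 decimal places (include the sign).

−√(1/7) ≈ -0.377964

j₁+j₂−J=3  J+j₁−j₂=3  J−j₁+j₂=1  j₁+j₂+J+1=8
(j₁±m₁, j₂±m₂, J±M) = (4,2,2,2,3,1)
P² = 36/7
sum k=1..2:
  [1] −1/4 = -1/4
  [2] +1/12 = 1/12
S = -1/6
C² = P²·S² = 1/7 ; C = -0.377964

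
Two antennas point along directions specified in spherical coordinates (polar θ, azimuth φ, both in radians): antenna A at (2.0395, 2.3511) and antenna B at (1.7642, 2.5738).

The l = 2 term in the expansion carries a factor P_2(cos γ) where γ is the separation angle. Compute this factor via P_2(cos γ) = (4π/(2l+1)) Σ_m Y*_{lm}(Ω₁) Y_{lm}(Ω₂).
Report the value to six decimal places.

0.827438

Addition theorem: P_2(cos γ) = (4π/5) Σ_m Y*_{lm}(Ω₁) Y_{lm}(Ω₂), m = −2…2:
  term(m=-2) = 0.10321 - 0.04927j   from Y*(Ω₁)=-0.00313 - 0.30744j, Y(Ω₂)=0.15684 + 0.33733j
  term(m=-1) = 0.04425 - 0.01002j   from Y*(Ω₁)=0.21903 - 0.22127j, Y(Ω₂)=0.12285 + 0.07836j
  term(m=+0) = 0.03430 + 0.00000j   from Y*(Ω₁)=-0.12232 + 0.00000j, Y(Ω₂)=-0.28044 + 0.00000j
  term(m=+1) = 0.04425 + 0.01002j   from Y*(Ω₁)=-0.21903 - 0.22127j, Y(Ω₂)=-0.12285 + 0.07836j
  term(m=+2) = 0.10321 + 0.04927j   from Y*(Ω₁)=-0.00313 + 0.30744j, Y(Ω₂)=0.15684 - 0.33733j
Total Σ_m = 0.32923 + 0.00000j. Multiply by 2.513274: 0.82744 + 0.00000j. P_2(cos γ) = 0.827438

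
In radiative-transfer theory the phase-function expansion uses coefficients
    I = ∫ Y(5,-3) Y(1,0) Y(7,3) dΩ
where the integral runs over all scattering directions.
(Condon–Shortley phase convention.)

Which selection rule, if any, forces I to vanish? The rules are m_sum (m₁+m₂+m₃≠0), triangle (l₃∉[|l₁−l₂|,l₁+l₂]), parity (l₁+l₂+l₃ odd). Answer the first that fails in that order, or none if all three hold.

triangle

m₁+m₂+m₃ = -3 + 0 + 3 = 0  ✓
triangle: need |l₁−l₂| ≤ l₃ ≤ l₁+l₂ = [4,6]; l₃=7 is outside  ✗
parity: l₁+l₂+l₃ = 13 is odd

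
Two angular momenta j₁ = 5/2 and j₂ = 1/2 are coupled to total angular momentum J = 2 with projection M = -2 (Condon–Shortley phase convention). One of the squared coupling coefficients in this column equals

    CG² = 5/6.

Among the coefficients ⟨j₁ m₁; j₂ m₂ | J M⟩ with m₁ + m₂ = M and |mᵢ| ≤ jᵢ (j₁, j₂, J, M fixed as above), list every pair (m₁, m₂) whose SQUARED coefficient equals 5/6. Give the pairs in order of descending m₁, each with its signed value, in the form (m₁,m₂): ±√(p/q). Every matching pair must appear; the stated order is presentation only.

(-5/2,1/2): −√(5/6)

Admissible pairs with m₁+m₂ = M = -2: (-5/2,1/2), (-3/2,-1/2)
  (m₁,m₂)=(-3/2,-1/2): CG² = 1/6, CG = +√(1/6)
  (m₁,m₂)=(-5/2,1/2): CG² = 5/6, CG = −√(5/6)   ← matches the target
Pairs with CG² = 5/6: (-5/2,1/2): −√(5/6)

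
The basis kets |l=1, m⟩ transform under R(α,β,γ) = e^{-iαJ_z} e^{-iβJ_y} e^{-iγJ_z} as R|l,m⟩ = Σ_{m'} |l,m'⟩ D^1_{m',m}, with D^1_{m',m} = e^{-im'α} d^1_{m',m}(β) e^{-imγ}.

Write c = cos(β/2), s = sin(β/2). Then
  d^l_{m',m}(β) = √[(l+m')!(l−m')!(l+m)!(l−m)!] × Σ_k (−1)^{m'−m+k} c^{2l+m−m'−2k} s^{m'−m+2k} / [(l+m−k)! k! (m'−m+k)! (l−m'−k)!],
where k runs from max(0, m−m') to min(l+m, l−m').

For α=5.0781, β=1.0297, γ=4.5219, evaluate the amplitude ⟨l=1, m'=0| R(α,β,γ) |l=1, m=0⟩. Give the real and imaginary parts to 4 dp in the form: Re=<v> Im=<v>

Re=0.5151 Im=0.0000

First d^1_{0,0}(β=1.0297), then the phase factors e^{-i(0)α} and e^{-i(0)γ}:
c=cos(1.029700/2)=0.870367, s=sin(1.029700/2)=0.492404; N=√[1·1·1·1]=1.000000
k∈{0,1} keeps every argument non-negative
  k=0: (−1)^0·1.0000/(1)·0.8704^2·0.4924^0 = +0.757538
  k=1: (−1)^1·1.0000/(1)·0.8704^0·0.4924^2 = -0.242462
d^1_{0,0}(1.0297) = +0.757538 -0.242462 = +0.515076
D = (+1.000000+0.000000i)·(+0.515076)·(+1.000000+0.000000i) = +0.515076+0.000000i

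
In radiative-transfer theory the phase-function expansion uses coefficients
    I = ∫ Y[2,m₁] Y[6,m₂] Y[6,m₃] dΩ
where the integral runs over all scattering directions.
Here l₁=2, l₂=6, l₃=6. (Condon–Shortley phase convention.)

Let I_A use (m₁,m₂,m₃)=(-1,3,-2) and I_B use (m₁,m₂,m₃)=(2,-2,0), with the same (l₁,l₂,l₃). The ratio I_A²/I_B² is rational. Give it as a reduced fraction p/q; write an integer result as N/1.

Shared (l₁,l₂,l₃)=(2,6,6): N and (l;000)² cancel in I_A²/I_B².
A: Δ = 2!·2!·10!/15! = 1/90090; Racah Σ t=1..2: t=1:−1/161280 t=2:+1/60480 = 1/96768; ⇒ 3j(2 6 6; -1 3 -2)² = 15/1001, sgn +1
B: Δ = 2!·2!·10!/15! = 1/90090; Racah Σ t=0..0: t=0:+1/69120 = 1/69120; ⇒ 3j(2 6 6; 2 -2 0)² = 4/143, sgn +1
I_A²/I_B² = (15/1001)/(4/143) = 15/28

15/28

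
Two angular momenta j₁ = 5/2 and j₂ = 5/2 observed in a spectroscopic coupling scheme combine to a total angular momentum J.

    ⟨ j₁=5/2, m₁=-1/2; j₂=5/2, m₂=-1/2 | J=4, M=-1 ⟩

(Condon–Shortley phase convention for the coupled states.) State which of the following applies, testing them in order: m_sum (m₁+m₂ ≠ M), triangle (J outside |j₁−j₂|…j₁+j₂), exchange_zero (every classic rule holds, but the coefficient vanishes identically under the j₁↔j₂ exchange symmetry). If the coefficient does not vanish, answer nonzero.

m-sum: m₁+m₂ = -1/2+(-1/2) = -1, M = -1  ✓
triangle: |j₁−j₂| = 0 ≤ J = 4 ≤ j₁+j₂ = 5  ✓
exchange: j₁=j₂ and m₁=m₂, and (−1)^(j₁+j₂−J) = (−1)^1 = −1 forces ⟨j₁m₁;j₂m₂|JM⟩ = −⟨j₂m₂;j₁m₁|JM⟩ = −⟨j₁m₁;j₂m₂|JM⟩ ⇒ the coefficient vanishes identically
Racah sum check: Σ_k collapses to 0 ⇒ CG = 0

exchange_zero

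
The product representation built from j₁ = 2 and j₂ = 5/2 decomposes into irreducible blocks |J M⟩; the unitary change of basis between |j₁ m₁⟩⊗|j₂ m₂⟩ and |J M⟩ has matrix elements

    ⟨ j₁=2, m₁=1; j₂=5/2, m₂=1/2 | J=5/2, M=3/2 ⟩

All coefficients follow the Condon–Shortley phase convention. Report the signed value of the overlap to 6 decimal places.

-0.414039  (= −√(6/35))

triangle: 2!·2!·3!/8! = 24/40320
(j±m)!: 3!·1!·3!·2!·4!·1! = 1728
prefactor² = (2J+1)·Δ·N² = 216/35
  k=0: +1/(0!·2!·1!·3!·1!·0!) = 1/12
  k=1: −1/(1!·1!·0!·2!·2!·1!) = -1/4
Σ = -1/6  ⇒  CG² = 216/35·(-1/6)² = 6/35
CG = −√(6/35) = -0.414039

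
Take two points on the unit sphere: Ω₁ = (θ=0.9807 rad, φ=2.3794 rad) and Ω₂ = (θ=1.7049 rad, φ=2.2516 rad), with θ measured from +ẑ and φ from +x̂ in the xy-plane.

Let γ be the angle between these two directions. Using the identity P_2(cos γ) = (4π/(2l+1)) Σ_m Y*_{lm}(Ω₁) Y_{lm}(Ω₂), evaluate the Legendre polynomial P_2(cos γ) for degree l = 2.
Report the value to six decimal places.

Term-by-term m-sum for l=2 (normalisation 4π/5 = 2.513274):
  [-2]  conj(Y_{2,-2})(Ω₁) = +0.012372-0.266386i ; Y_{2,-2}(Ω₂) = -0.078782+0.371099i ; Δ = +0.097881+0.025578i
  [-1]  conj(Y_{2,-1})(Ω₁) = -0.258357+0.246636i ; Y_{2,-1}(Ω₂) = +0.064430+0.079544i ; Δ = -0.036264-0.004660i
  [+0]  conj(Y_{2,0})(Ω₁) = -0.022431-0.000000i ; Y_{2,0}(Ω₂) = -0.298478+0.000000i ; Δ = +0.006695+0.000000i
  [+1]  conj(Y_{2,1})(Ω₁) = +0.258357+0.246636i ; Y_{2,1}(Ω₂) = -0.064430+0.079544i ; Δ = -0.036264+0.004660i
  [+2]  conj(Y_{2,2})(Ω₁) = +0.012372+0.266386i ; Y_{2,2}(Ω₂) = -0.078782-0.371099i ; Δ = +0.097881-0.025578i
Σ over m = +0.129929+0.000000i; ×(4π/5) → +0.326546+0.000000i. Real part: 0.326546

0.326546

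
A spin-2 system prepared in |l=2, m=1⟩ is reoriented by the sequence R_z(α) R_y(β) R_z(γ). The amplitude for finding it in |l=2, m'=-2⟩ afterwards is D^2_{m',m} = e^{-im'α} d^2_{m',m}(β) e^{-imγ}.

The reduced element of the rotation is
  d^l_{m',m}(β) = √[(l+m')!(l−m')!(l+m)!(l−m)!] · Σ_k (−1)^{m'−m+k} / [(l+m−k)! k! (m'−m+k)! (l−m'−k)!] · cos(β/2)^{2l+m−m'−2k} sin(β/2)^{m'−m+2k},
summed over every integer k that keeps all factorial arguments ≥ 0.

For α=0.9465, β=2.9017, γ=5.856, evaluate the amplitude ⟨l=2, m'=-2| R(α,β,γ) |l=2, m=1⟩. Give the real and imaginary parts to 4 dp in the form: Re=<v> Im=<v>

Split into d^2_{-2,1}(β=2.9017) × two z-phases.
With c≡cos(β/2)=0.119659 and s≡sin(β/2)=0.992815, N=[1·24·6·1]^{1/2}=12.000000
The bounds max(0,m−m')=3 and min(l+m,l−m')=3 give 1 term
  k=3: (−1)^0·12.0000/(6)·0.1197^1·0.9928^3 = +0.234196
d^2_{-2,1}(2.9017) = +0.234196
Phases: e^{-i·(-2)·0.9465}=-0.316658+0.948540i, e^{-i·(1)·5.8560}=+0.910136+0.414311i ⇒ D=-0.159533+0.171456i

Re=-0.1595 Im=0.1715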